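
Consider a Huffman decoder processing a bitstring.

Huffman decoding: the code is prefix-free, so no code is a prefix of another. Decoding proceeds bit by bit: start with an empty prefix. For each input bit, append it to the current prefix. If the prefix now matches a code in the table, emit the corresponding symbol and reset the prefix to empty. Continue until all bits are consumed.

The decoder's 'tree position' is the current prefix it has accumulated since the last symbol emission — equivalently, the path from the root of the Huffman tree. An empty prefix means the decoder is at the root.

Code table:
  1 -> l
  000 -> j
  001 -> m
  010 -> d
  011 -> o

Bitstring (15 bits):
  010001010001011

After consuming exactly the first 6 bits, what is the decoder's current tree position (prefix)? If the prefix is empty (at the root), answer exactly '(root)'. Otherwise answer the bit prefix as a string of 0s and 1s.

Bit 0: prefix='0' (no match yet)
Bit 1: prefix='01' (no match yet)
Bit 2: prefix='010' -> emit 'd', reset
Bit 3: prefix='0' (no match yet)
Bit 4: prefix='00' (no match yet)
Bit 5: prefix='001' -> emit 'm', reset

Answer: (root)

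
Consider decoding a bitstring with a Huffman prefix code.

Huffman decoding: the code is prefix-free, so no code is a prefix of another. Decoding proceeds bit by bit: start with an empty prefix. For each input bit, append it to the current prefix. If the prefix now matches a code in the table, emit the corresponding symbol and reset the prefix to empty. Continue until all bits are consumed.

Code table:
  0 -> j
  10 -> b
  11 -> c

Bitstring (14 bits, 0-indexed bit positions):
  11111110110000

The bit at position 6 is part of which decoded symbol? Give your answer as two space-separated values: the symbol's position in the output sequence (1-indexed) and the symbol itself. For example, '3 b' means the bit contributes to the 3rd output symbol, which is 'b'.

Bit 0: prefix='1' (no match yet)
Bit 1: prefix='11' -> emit 'c', reset
Bit 2: prefix='1' (no match yet)
Bit 3: prefix='11' -> emit 'c', reset
Bit 4: prefix='1' (no match yet)
Bit 5: prefix='11' -> emit 'c', reset
Bit 6: prefix='1' (no match yet)
Bit 7: prefix='10' -> emit 'b', reset
Bit 8: prefix='1' (no match yet)
Bit 9: prefix='11' -> emit 'c', reset
Bit 10: prefix='0' -> emit 'j', reset

Answer: 4 b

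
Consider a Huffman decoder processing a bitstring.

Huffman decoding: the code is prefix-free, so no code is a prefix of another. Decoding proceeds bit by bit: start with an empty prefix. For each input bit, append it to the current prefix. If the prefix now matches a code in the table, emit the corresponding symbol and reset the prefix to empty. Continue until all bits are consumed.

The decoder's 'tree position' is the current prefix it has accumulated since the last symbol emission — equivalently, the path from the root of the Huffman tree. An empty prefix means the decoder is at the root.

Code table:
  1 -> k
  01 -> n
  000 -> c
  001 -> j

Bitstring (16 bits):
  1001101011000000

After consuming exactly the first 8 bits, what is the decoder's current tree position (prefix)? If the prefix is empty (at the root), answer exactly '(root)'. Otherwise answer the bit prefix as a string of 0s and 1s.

Answer: 0

Derivation:
Bit 0: prefix='1' -> emit 'k', reset
Bit 1: prefix='0' (no match yet)
Bit 2: prefix='00' (no match yet)
Bit 3: prefix='001' -> emit 'j', reset
Bit 4: prefix='1' -> emit 'k', reset
Bit 5: prefix='0' (no match yet)
Bit 6: prefix='01' -> emit 'n', reset
Bit 7: prefix='0' (no match yet)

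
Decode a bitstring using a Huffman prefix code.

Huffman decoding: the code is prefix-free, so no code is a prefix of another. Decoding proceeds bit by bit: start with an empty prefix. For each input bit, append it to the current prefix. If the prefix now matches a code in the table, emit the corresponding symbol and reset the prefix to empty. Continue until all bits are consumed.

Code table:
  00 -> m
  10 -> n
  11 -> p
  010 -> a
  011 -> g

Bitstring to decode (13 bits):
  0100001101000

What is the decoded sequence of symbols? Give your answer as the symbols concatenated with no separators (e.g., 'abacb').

Bit 0: prefix='0' (no match yet)
Bit 1: prefix='01' (no match yet)
Bit 2: prefix='010' -> emit 'a', reset
Bit 3: prefix='0' (no match yet)
Bit 4: prefix='00' -> emit 'm', reset
Bit 5: prefix='0' (no match yet)
Bit 6: prefix='01' (no match yet)
Bit 7: prefix='011' -> emit 'g', reset
Bit 8: prefix='0' (no match yet)
Bit 9: prefix='01' (no match yet)
Bit 10: prefix='010' -> emit 'a', reset
Bit 11: prefix='0' (no match yet)
Bit 12: prefix='00' -> emit 'm', reset

Answer: amgam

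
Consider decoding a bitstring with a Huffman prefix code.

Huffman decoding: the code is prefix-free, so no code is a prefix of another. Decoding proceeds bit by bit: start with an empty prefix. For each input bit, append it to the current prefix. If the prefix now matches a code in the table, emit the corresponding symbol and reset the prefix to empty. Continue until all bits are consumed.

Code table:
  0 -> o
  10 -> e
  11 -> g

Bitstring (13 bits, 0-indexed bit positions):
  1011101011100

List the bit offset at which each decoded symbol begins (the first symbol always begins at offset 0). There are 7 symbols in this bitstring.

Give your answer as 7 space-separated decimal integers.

Bit 0: prefix='1' (no match yet)
Bit 1: prefix='10' -> emit 'e', reset
Bit 2: prefix='1' (no match yet)
Bit 3: prefix='11' -> emit 'g', reset
Bit 4: prefix='1' (no match yet)
Bit 5: prefix='10' -> emit 'e', reset
Bit 6: prefix='1' (no match yet)
Bit 7: prefix='10' -> emit 'e', reset
Bit 8: prefix='1' (no match yet)
Bit 9: prefix='11' -> emit 'g', reset
Bit 10: prefix='1' (no match yet)
Bit 11: prefix='10' -> emit 'e', reset
Bit 12: prefix='0' -> emit 'o', reset

Answer: 0 2 4 6 8 10 12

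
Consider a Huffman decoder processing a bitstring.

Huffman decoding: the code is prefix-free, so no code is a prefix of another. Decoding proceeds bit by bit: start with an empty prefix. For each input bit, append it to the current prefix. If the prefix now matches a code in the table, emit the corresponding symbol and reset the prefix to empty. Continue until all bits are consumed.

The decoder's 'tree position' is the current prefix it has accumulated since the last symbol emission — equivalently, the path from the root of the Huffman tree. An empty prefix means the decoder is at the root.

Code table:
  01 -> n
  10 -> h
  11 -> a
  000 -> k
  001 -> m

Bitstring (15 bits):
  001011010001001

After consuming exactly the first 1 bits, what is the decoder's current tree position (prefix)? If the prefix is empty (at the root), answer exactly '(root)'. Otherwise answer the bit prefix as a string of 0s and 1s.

Answer: 0

Derivation:
Bit 0: prefix='0' (no match yet)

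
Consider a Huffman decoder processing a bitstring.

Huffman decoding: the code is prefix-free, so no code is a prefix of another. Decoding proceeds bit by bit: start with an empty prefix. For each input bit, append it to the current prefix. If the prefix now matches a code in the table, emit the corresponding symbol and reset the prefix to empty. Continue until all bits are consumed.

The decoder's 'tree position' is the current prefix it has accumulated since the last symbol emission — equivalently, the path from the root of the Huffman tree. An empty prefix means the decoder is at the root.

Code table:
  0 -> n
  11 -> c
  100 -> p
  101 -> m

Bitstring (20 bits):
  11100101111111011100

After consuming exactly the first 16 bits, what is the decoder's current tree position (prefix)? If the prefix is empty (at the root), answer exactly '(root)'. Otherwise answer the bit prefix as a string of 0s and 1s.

Answer: 1

Derivation:
Bit 0: prefix='1' (no match yet)
Bit 1: prefix='11' -> emit 'c', reset
Bit 2: prefix='1' (no match yet)
Bit 3: prefix='10' (no match yet)
Bit 4: prefix='100' -> emit 'p', reset
Bit 5: prefix='1' (no match yet)
Bit 6: prefix='10' (no match yet)
Bit 7: prefix='101' -> emit 'm', reset
Bit 8: prefix='1' (no match yet)
Bit 9: prefix='11' -> emit 'c', reset
Bit 10: prefix='1' (no match yet)
Bit 11: prefix='11' -> emit 'c', reset
Bit 12: prefix='1' (no match yet)
Bit 13: prefix='11' -> emit 'c', reset
Bit 14: prefix='0' -> emit 'n', reset
Bit 15: prefix='1' (no match yet)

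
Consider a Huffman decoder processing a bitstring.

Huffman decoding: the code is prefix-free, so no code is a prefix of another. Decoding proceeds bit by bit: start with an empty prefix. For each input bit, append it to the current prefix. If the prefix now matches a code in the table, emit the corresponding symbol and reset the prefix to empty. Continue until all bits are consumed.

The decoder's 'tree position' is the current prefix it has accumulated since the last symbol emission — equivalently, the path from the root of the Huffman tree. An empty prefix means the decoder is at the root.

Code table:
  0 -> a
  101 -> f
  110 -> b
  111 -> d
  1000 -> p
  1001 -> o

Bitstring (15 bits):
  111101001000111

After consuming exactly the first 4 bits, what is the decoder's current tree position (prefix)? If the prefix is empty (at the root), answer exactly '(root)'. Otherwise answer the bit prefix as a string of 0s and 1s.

Answer: 1

Derivation:
Bit 0: prefix='1' (no match yet)
Bit 1: prefix='11' (no match yet)
Bit 2: prefix='111' -> emit 'd', reset
Bit 3: prefix='1' (no match yet)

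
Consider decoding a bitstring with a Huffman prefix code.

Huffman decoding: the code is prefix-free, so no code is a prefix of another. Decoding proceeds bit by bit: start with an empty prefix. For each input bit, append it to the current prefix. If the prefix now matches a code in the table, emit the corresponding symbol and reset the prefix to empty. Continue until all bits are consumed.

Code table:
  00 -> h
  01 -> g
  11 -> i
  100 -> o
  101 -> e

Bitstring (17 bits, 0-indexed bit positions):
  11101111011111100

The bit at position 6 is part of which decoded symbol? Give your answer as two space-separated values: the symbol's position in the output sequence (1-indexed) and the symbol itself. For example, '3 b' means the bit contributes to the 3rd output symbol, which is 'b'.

Bit 0: prefix='1' (no match yet)
Bit 1: prefix='11' -> emit 'i', reset
Bit 2: prefix='1' (no match yet)
Bit 3: prefix='10' (no match yet)
Bit 4: prefix='101' -> emit 'e', reset
Bit 5: prefix='1' (no match yet)
Bit 6: prefix='11' -> emit 'i', reset
Bit 7: prefix='1' (no match yet)
Bit 8: prefix='10' (no match yet)
Bit 9: prefix='101' -> emit 'e', reset
Bit 10: prefix='1' (no match yet)

Answer: 3 i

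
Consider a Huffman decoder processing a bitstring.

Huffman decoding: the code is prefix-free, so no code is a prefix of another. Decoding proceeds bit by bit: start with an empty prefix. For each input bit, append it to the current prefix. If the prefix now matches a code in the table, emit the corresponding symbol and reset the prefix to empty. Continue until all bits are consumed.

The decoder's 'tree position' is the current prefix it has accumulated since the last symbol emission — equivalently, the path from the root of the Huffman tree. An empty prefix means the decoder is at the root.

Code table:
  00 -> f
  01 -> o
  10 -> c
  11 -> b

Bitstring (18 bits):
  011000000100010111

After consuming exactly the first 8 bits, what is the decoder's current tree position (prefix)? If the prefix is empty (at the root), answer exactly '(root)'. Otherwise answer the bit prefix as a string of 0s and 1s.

Bit 0: prefix='0' (no match yet)
Bit 1: prefix='01' -> emit 'o', reset
Bit 2: prefix='1' (no match yet)
Bit 3: prefix='10' -> emit 'c', reset
Bit 4: prefix='0' (no match yet)
Bit 5: prefix='00' -> emit 'f', reset
Bit 6: prefix='0' (no match yet)
Bit 7: prefix='00' -> emit 'f', reset

Answer: (root)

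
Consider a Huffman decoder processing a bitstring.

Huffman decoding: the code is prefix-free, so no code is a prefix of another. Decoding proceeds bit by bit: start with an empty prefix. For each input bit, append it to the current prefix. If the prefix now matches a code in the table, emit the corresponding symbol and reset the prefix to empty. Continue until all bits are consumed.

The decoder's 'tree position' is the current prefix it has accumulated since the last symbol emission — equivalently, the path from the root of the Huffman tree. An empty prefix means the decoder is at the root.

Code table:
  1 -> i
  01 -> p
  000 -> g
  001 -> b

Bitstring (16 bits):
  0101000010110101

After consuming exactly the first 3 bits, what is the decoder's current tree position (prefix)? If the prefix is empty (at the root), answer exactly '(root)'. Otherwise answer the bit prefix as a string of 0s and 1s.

Answer: 0

Derivation:
Bit 0: prefix='0' (no match yet)
Bit 1: prefix='01' -> emit 'p', reset
Bit 2: prefix='0' (no match yet)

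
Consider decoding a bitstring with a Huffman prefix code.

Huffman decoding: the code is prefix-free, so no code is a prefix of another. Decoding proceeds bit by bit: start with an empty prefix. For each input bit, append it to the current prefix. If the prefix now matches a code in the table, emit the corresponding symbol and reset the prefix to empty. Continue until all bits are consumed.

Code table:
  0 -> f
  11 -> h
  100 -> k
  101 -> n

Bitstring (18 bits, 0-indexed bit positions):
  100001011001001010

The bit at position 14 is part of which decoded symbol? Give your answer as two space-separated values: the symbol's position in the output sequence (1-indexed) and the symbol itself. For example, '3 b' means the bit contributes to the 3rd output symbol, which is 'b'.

Answer: 7 n

Derivation:
Bit 0: prefix='1' (no match yet)
Bit 1: prefix='10' (no match yet)
Bit 2: prefix='100' -> emit 'k', reset
Bit 3: prefix='0' -> emit 'f', reset
Bit 4: prefix='0' -> emit 'f', reset
Bit 5: prefix='1' (no match yet)
Bit 6: prefix='10' (no match yet)
Bit 7: prefix='101' -> emit 'n', reset
Bit 8: prefix='1' (no match yet)
Bit 9: prefix='10' (no match yet)
Bit 10: prefix='100' -> emit 'k', reset
Bit 11: prefix='1' (no match yet)
Bit 12: prefix='10' (no match yet)
Bit 13: prefix='100' -> emit 'k', reset
Bit 14: prefix='1' (no match yet)
Bit 15: prefix='10' (no match yet)
Bit 16: prefix='101' -> emit 'n', reset
Bit 17: prefix='0' -> emit 'f', reset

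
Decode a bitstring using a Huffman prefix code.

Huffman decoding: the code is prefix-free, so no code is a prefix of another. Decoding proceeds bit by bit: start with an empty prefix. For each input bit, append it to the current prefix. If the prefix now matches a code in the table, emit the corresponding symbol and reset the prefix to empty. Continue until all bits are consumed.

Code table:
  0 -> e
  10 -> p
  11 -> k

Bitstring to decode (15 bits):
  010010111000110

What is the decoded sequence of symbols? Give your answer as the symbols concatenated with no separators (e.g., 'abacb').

Bit 0: prefix='0' -> emit 'e', reset
Bit 1: prefix='1' (no match yet)
Bit 2: prefix='10' -> emit 'p', reset
Bit 3: prefix='0' -> emit 'e', reset
Bit 4: prefix='1' (no match yet)
Bit 5: prefix='10' -> emit 'p', reset
Bit 6: prefix='1' (no match yet)
Bit 7: prefix='11' -> emit 'k', reset
Bit 8: prefix='1' (no match yet)
Bit 9: prefix='10' -> emit 'p', reset
Bit 10: prefix='0' -> emit 'e', reset
Bit 11: prefix='0' -> emit 'e', reset
Bit 12: prefix='1' (no match yet)
Bit 13: prefix='11' -> emit 'k', reset
Bit 14: prefix='0' -> emit 'e', reset

Answer: epepkpeeke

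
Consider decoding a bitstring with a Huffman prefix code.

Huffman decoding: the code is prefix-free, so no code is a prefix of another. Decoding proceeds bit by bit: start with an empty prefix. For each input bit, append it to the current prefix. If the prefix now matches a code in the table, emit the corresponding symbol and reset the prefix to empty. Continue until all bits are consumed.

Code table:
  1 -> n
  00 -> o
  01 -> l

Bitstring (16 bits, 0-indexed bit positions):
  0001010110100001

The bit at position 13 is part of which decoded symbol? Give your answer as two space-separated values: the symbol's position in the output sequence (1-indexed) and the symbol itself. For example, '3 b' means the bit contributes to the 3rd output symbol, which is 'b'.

Bit 0: prefix='0' (no match yet)
Bit 1: prefix='00' -> emit 'o', reset
Bit 2: prefix='0' (no match yet)
Bit 3: prefix='01' -> emit 'l', reset
Bit 4: prefix='0' (no match yet)
Bit 5: prefix='01' -> emit 'l', reset
Bit 6: prefix='0' (no match yet)
Bit 7: prefix='01' -> emit 'l', reset
Bit 8: prefix='1' -> emit 'n', reset
Bit 9: prefix='0' (no match yet)
Bit 10: prefix='01' -> emit 'l', reset
Bit 11: prefix='0' (no match yet)
Bit 12: prefix='00' -> emit 'o', reset
Bit 13: prefix='0' (no match yet)
Bit 14: prefix='00' -> emit 'o', reset
Bit 15: prefix='1' -> emit 'n', reset

Answer: 8 o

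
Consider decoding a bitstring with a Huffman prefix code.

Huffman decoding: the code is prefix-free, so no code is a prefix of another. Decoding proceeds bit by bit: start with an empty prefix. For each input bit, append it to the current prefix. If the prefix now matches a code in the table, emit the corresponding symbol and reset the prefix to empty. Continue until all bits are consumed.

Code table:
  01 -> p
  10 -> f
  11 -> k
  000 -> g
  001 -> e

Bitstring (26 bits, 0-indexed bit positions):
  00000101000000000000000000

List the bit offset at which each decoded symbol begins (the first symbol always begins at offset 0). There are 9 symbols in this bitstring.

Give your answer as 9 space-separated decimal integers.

Bit 0: prefix='0' (no match yet)
Bit 1: prefix='00' (no match yet)
Bit 2: prefix='000' -> emit 'g', reset
Bit 3: prefix='0' (no match yet)
Bit 4: prefix='00' (no match yet)
Bit 5: prefix='001' -> emit 'e', reset
Bit 6: prefix='0' (no match yet)
Bit 7: prefix='01' -> emit 'p', reset
Bit 8: prefix='0' (no match yet)
Bit 9: prefix='00' (no match yet)
Bit 10: prefix='000' -> emit 'g', reset
Bit 11: prefix='0' (no match yet)
Bit 12: prefix='00' (no match yet)
Bit 13: prefix='000' -> emit 'g', reset
Bit 14: prefix='0' (no match yet)
Bit 15: prefix='00' (no match yet)
Bit 16: prefix='000' -> emit 'g', reset
Bit 17: prefix='0' (no match yet)
Bit 18: prefix='00' (no match yet)
Bit 19: prefix='000' -> emit 'g', reset
Bit 20: prefix='0' (no match yet)
Bit 21: prefix='00' (no match yet)
Bit 22: prefix='000' -> emit 'g', reset
Bit 23: prefix='0' (no match yet)
Bit 24: prefix='00' (no match yet)
Bit 25: prefix='000' -> emit 'g', reset

Answer: 0 3 6 8 11 14 17 20 23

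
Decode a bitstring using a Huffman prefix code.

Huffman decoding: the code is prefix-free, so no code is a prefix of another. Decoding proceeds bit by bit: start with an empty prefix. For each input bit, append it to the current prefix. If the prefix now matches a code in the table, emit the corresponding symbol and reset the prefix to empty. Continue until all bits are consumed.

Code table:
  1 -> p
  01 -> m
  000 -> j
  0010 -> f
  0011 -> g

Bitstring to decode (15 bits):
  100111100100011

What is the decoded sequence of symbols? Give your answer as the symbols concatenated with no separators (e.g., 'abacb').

Answer: pgppfg

Derivation:
Bit 0: prefix='1' -> emit 'p', reset
Bit 1: prefix='0' (no match yet)
Bit 2: prefix='00' (no match yet)
Bit 3: prefix='001' (no match yet)
Bit 4: prefix='0011' -> emit 'g', reset
Bit 5: prefix='1' -> emit 'p', reset
Bit 6: prefix='1' -> emit 'p', reset
Bit 7: prefix='0' (no match yet)
Bit 8: prefix='00' (no match yet)
Bit 9: prefix='001' (no match yet)
Bit 10: prefix='0010' -> emit 'f', reset
Bit 11: prefix='0' (no match yet)
Bit 12: prefix='00' (no match yet)
Bit 13: prefix='001' (no match yet)
Bit 14: prefix='0011' -> emit 'g', reset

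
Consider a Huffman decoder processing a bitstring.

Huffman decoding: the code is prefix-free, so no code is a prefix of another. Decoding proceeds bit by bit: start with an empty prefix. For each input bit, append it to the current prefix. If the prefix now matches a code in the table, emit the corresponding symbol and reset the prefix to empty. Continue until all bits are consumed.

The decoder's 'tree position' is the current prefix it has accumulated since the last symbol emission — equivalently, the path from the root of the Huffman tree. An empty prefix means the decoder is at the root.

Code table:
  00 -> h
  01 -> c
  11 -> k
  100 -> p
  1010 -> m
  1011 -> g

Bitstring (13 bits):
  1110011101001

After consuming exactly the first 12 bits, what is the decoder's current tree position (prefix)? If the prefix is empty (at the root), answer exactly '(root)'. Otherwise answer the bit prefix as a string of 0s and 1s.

Answer: 0

Derivation:
Bit 0: prefix='1' (no match yet)
Bit 1: prefix='11' -> emit 'k', reset
Bit 2: prefix='1' (no match yet)
Bit 3: prefix='10' (no match yet)
Bit 4: prefix='100' -> emit 'p', reset
Bit 5: prefix='1' (no match yet)
Bit 6: prefix='11' -> emit 'k', reset
Bit 7: prefix='1' (no match yet)
Bit 8: prefix='10' (no match yet)
Bit 9: prefix='101' (no match yet)
Bit 10: prefix='1010' -> emit 'm', reset
Bit 11: prefix='0' (no match yet)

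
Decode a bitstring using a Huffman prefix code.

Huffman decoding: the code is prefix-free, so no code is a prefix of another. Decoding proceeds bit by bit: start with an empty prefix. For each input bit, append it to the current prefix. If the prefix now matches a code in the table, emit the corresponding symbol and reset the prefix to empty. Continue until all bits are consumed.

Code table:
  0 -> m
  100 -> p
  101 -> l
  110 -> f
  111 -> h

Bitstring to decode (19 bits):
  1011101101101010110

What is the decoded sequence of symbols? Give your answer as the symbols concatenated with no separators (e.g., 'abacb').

Bit 0: prefix='1' (no match yet)
Bit 1: prefix='10' (no match yet)
Bit 2: prefix='101' -> emit 'l', reset
Bit 3: prefix='1' (no match yet)
Bit 4: prefix='11' (no match yet)
Bit 5: prefix='110' -> emit 'f', reset
Bit 6: prefix='1' (no match yet)
Bit 7: prefix='11' (no match yet)
Bit 8: prefix='110' -> emit 'f', reset
Bit 9: prefix='1' (no match yet)
Bit 10: prefix='11' (no match yet)
Bit 11: prefix='110' -> emit 'f', reset
Bit 12: prefix='1' (no match yet)
Bit 13: prefix='10' (no match yet)
Bit 14: prefix='101' -> emit 'l', reset
Bit 15: prefix='0' -> emit 'm', reset
Bit 16: prefix='1' (no match yet)
Bit 17: prefix='11' (no match yet)
Bit 18: prefix='110' -> emit 'f', reset

Answer: lffflmf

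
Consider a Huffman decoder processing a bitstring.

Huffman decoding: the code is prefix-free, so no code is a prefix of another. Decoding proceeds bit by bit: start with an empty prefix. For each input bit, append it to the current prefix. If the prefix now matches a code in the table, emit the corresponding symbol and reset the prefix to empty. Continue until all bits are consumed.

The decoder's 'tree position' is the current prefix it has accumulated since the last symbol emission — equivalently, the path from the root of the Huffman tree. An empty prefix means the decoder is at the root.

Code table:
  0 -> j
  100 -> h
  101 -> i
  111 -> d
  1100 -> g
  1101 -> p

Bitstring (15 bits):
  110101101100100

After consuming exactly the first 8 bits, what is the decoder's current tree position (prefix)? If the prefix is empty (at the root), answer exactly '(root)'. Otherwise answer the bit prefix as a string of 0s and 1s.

Answer: 110

Derivation:
Bit 0: prefix='1' (no match yet)
Bit 1: prefix='11' (no match yet)
Bit 2: prefix='110' (no match yet)
Bit 3: prefix='1101' -> emit 'p', reset
Bit 4: prefix='0' -> emit 'j', reset
Bit 5: prefix='1' (no match yet)
Bit 6: prefix='11' (no match yet)
Bit 7: prefix='110' (no match yet)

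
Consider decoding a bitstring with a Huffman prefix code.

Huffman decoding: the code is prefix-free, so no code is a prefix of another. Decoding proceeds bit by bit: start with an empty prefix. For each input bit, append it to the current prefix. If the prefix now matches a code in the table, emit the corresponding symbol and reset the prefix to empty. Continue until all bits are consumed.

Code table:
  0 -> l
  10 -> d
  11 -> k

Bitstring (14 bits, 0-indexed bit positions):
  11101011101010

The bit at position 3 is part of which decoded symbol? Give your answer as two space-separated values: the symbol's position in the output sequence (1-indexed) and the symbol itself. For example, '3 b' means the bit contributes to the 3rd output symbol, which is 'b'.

Answer: 2 d

Derivation:
Bit 0: prefix='1' (no match yet)
Bit 1: prefix='11' -> emit 'k', reset
Bit 2: prefix='1' (no match yet)
Bit 3: prefix='10' -> emit 'd', reset
Bit 4: prefix='1' (no match yet)
Bit 5: prefix='10' -> emit 'd', reset
Bit 6: prefix='1' (no match yet)
Bit 7: prefix='11' -> emit 'k', reset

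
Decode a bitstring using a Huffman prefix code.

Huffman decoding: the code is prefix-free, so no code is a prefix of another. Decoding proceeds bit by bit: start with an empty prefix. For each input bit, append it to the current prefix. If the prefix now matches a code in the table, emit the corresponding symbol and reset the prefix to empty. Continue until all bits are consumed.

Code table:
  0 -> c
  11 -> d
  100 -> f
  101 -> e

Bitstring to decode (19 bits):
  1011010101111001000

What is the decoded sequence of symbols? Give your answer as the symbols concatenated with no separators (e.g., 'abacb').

Bit 0: prefix='1' (no match yet)
Bit 1: prefix='10' (no match yet)
Bit 2: prefix='101' -> emit 'e', reset
Bit 3: prefix='1' (no match yet)
Bit 4: prefix='10' (no match yet)
Bit 5: prefix='101' -> emit 'e', reset
Bit 6: prefix='0' -> emit 'c', reset
Bit 7: prefix='1' (no match yet)
Bit 8: prefix='10' (no match yet)
Bit 9: prefix='101' -> emit 'e', reset
Bit 10: prefix='1' (no match yet)
Bit 11: prefix='11' -> emit 'd', reset
Bit 12: prefix='1' (no match yet)
Bit 13: prefix='10' (no match yet)
Bit 14: prefix='100' -> emit 'f', reset
Bit 15: prefix='1' (no match yet)
Bit 16: prefix='10' (no match yet)
Bit 17: prefix='100' -> emit 'f', reset
Bit 18: prefix='0' -> emit 'c', reset

Answer: eecedffc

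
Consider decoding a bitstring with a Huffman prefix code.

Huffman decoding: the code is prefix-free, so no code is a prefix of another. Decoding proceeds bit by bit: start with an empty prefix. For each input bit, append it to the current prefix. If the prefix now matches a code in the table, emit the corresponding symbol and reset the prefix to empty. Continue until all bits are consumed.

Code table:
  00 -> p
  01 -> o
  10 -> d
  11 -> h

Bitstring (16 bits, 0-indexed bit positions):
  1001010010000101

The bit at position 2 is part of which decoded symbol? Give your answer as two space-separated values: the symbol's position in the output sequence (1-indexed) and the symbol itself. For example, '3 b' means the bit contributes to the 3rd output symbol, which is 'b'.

Answer: 2 o

Derivation:
Bit 0: prefix='1' (no match yet)
Bit 1: prefix='10' -> emit 'd', reset
Bit 2: prefix='0' (no match yet)
Bit 3: prefix='01' -> emit 'o', reset
Bit 4: prefix='0' (no match yet)
Bit 5: prefix='01' -> emit 'o', reset
Bit 6: prefix='0' (no match yet)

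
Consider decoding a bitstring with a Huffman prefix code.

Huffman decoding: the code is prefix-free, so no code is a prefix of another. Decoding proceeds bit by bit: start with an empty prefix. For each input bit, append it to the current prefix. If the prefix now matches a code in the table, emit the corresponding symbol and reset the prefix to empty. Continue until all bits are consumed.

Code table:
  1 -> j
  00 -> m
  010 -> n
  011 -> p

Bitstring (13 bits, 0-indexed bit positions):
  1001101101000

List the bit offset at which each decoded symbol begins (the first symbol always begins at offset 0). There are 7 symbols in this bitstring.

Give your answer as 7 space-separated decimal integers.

Answer: 0 1 3 4 5 8 11

Derivation:
Bit 0: prefix='1' -> emit 'j', reset
Bit 1: prefix='0' (no match yet)
Bit 2: prefix='00' -> emit 'm', reset
Bit 3: prefix='1' -> emit 'j', reset
Bit 4: prefix='1' -> emit 'j', reset
Bit 5: prefix='0' (no match yet)
Bit 6: prefix='01' (no match yet)
Bit 7: prefix='011' -> emit 'p', reset
Bit 8: prefix='0' (no match yet)
Bit 9: prefix='01' (no match yet)
Bit 10: prefix='010' -> emit 'n', reset
Bit 11: prefix='0' (no match yet)
Bit 12: prefix='00' -> emit 'm', reset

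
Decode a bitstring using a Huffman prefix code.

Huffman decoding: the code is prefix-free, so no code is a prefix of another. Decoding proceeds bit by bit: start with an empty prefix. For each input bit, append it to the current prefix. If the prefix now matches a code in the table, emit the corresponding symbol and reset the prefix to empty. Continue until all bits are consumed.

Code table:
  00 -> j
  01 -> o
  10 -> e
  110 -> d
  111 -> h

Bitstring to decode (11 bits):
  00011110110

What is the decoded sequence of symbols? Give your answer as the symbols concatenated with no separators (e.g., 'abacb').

Bit 0: prefix='0' (no match yet)
Bit 1: prefix='00' -> emit 'j', reset
Bit 2: prefix='0' (no match yet)
Bit 3: prefix='01' -> emit 'o', reset
Bit 4: prefix='1' (no match yet)
Bit 5: prefix='11' (no match yet)
Bit 6: prefix='111' -> emit 'h', reset
Bit 7: prefix='0' (no match yet)
Bit 8: prefix='01' -> emit 'o', reset
Bit 9: prefix='1' (no match yet)
Bit 10: prefix='10' -> emit 'e', reset

Answer: johoe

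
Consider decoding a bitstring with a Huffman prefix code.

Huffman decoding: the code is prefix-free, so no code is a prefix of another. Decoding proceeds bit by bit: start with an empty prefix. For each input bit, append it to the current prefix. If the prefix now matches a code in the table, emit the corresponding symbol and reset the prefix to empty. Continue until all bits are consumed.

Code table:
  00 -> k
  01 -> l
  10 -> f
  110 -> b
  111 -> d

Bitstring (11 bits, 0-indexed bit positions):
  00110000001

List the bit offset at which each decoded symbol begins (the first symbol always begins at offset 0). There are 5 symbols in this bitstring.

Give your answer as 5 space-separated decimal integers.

Answer: 0 2 5 7 9

Derivation:
Bit 0: prefix='0' (no match yet)
Bit 1: prefix='00' -> emit 'k', reset
Bit 2: prefix='1' (no match yet)
Bit 3: prefix='11' (no match yet)
Bit 4: prefix='110' -> emit 'b', reset
Bit 5: prefix='0' (no match yet)
Bit 6: prefix='00' -> emit 'k', reset
Bit 7: prefix='0' (no match yet)
Bit 8: prefix='00' -> emit 'k', reset
Bit 9: prefix='0' (no match yet)
Bit 10: prefix='01' -> emit 'l', reset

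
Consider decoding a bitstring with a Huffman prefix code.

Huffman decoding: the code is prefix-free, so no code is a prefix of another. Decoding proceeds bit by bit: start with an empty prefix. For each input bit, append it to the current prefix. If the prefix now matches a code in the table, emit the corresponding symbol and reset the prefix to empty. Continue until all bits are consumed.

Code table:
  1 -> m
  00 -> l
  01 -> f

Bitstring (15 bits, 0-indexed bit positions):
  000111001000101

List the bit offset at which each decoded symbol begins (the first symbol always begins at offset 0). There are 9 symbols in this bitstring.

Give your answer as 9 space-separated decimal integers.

Bit 0: prefix='0' (no match yet)
Bit 1: prefix='00' -> emit 'l', reset
Bit 2: prefix='0' (no match yet)
Bit 3: prefix='01' -> emit 'f', reset
Bit 4: prefix='1' -> emit 'm', reset
Bit 5: prefix='1' -> emit 'm', reset
Bit 6: prefix='0' (no match yet)
Bit 7: prefix='00' -> emit 'l', reset
Bit 8: prefix='1' -> emit 'm', reset
Bit 9: prefix='0' (no match yet)
Bit 10: prefix='00' -> emit 'l', reset
Bit 11: prefix='0' (no match yet)
Bit 12: prefix='01' -> emit 'f', reset
Bit 13: prefix='0' (no match yet)
Bit 14: prefix='01' -> emit 'f', reset

Answer: 0 2 4 5 6 8 9 11 13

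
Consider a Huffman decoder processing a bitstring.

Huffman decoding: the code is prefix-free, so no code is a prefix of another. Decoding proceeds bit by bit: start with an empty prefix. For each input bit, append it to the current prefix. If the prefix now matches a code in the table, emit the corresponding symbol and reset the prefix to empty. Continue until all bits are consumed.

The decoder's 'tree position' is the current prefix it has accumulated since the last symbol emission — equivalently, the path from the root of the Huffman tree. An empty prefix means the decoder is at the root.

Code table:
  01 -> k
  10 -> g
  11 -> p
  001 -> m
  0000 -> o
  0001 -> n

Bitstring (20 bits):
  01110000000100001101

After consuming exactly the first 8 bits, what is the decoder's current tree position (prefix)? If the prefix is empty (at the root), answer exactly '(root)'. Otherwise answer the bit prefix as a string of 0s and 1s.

Answer: (root)

Derivation:
Bit 0: prefix='0' (no match yet)
Bit 1: prefix='01' -> emit 'k', reset
Bit 2: prefix='1' (no match yet)
Bit 3: prefix='11' -> emit 'p', reset
Bit 4: prefix='0' (no match yet)
Bit 5: prefix='00' (no match yet)
Bit 6: prefix='000' (no match yet)
Bit 7: prefix='0000' -> emit 'o', reset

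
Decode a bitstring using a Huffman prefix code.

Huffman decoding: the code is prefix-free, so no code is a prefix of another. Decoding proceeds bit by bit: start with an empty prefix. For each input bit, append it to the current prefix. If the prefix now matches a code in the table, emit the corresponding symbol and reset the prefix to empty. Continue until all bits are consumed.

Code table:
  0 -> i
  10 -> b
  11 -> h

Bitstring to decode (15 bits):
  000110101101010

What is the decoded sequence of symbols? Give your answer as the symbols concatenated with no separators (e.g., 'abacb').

Answer: iiihibhibb

Derivation:
Bit 0: prefix='0' -> emit 'i', reset
Bit 1: prefix='0' -> emit 'i', reset
Bit 2: prefix='0' -> emit 'i', reset
Bit 3: prefix='1' (no match yet)
Bit 4: prefix='11' -> emit 'h', reset
Bit 5: prefix='0' -> emit 'i', reset
Bit 6: prefix='1' (no match yet)
Bit 7: prefix='10' -> emit 'b', reset
Bit 8: prefix='1' (no match yet)
Bit 9: prefix='11' -> emit 'h', reset
Bit 10: prefix='0' -> emit 'i', reset
Bit 11: prefix='1' (no match yet)
Bit 12: prefix='10' -> emit 'b', reset
Bit 13: prefix='1' (no match yet)
Bit 14: prefix='10' -> emit 'b', reset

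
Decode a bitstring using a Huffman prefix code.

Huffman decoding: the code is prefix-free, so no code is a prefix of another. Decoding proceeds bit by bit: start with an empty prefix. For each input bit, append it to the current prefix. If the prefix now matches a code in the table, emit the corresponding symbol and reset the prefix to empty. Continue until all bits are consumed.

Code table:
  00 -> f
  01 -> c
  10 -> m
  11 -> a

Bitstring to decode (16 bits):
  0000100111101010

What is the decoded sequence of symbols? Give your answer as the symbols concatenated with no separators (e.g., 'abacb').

Answer: ffmcammm

Derivation:
Bit 0: prefix='0' (no match yet)
Bit 1: prefix='00' -> emit 'f', reset
Bit 2: prefix='0' (no match yet)
Bit 3: prefix='00' -> emit 'f', reset
Bit 4: prefix='1' (no match yet)
Bit 5: prefix='10' -> emit 'm', reset
Bit 6: prefix='0' (no match yet)
Bit 7: prefix='01' -> emit 'c', reset
Bit 8: prefix='1' (no match yet)
Bit 9: prefix='11' -> emit 'a', reset
Bit 10: prefix='1' (no match yet)
Bit 11: prefix='10' -> emit 'm', reset
Bit 12: prefix='1' (no match yet)
Bit 13: prefix='10' -> emit 'm', reset
Bit 14: prefix='1' (no match yet)
Bit 15: prefix='10' -> emit 'm', reset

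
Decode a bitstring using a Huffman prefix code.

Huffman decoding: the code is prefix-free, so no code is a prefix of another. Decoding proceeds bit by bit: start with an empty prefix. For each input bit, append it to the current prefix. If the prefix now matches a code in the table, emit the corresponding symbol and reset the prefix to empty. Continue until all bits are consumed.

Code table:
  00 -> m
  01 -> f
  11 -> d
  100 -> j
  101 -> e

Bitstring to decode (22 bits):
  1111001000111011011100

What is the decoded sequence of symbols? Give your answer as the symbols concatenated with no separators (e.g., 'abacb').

Answer: ddmjfdfedm

Derivation:
Bit 0: prefix='1' (no match yet)
Bit 1: prefix='11' -> emit 'd', reset
Bit 2: prefix='1' (no match yet)
Bit 3: prefix='11' -> emit 'd', reset
Bit 4: prefix='0' (no match yet)
Bit 5: prefix='00' -> emit 'm', reset
Bit 6: prefix='1' (no match yet)
Bit 7: prefix='10' (no match yet)
Bit 8: prefix='100' -> emit 'j', reset
Bit 9: prefix='0' (no match yet)
Bit 10: prefix='01' -> emit 'f', reset
Bit 11: prefix='1' (no match yet)
Bit 12: prefix='11' -> emit 'd', reset
Bit 13: prefix='0' (no match yet)
Bit 14: prefix='01' -> emit 'f', reset
Bit 15: prefix='1' (no match yet)
Bit 16: prefix='10' (no match yet)
Bit 17: prefix='101' -> emit 'e', reset
Bit 18: prefix='1' (no match yet)
Bit 19: prefix='11' -> emit 'd', reset
Bit 20: prefix='0' (no match yet)
Bit 21: prefix='00' -> emit 'm', reset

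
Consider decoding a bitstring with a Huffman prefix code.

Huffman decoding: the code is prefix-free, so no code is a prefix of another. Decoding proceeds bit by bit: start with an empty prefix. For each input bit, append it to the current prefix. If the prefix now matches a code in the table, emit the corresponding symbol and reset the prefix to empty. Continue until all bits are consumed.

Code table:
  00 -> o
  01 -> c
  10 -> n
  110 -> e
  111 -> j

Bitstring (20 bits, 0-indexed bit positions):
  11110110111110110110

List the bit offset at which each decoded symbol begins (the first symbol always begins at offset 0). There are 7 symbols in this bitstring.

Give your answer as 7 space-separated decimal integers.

Bit 0: prefix='1' (no match yet)
Bit 1: prefix='11' (no match yet)
Bit 2: prefix='111' -> emit 'j', reset
Bit 3: prefix='1' (no match yet)
Bit 4: prefix='10' -> emit 'n', reset
Bit 5: prefix='1' (no match yet)
Bit 6: prefix='11' (no match yet)
Bit 7: prefix='110' -> emit 'e', reset
Bit 8: prefix='1' (no match yet)
Bit 9: prefix='11' (no match yet)
Bit 10: prefix='111' -> emit 'j', reset
Bit 11: prefix='1' (no match yet)
Bit 12: prefix='11' (no match yet)
Bit 13: prefix='110' -> emit 'e', reset
Bit 14: prefix='1' (no match yet)
Bit 15: prefix='11' (no match yet)
Bit 16: prefix='110' -> emit 'e', reset
Bit 17: prefix='1' (no match yet)
Bit 18: prefix='11' (no match yet)
Bit 19: prefix='110' -> emit 'e', reset

Answer: 0 3 5 8 11 14 17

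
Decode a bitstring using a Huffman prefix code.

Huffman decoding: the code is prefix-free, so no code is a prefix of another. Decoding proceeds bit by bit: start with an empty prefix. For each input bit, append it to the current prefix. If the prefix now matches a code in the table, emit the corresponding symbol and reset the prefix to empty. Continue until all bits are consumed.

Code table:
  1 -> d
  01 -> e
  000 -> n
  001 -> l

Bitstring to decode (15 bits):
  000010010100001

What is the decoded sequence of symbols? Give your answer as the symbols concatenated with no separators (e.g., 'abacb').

Answer: nelene

Derivation:
Bit 0: prefix='0' (no match yet)
Bit 1: prefix='00' (no match yet)
Bit 2: prefix='000' -> emit 'n', reset
Bit 3: prefix='0' (no match yet)
Bit 4: prefix='01' -> emit 'e', reset
Bit 5: prefix='0' (no match yet)
Bit 6: prefix='00' (no match yet)
Bit 7: prefix='001' -> emit 'l', reset
Bit 8: prefix='0' (no match yet)
Bit 9: prefix='01' -> emit 'e', reset
Bit 10: prefix='0' (no match yet)
Bit 11: prefix='00' (no match yet)
Bit 12: prefix='000' -> emit 'n', reset
Bit 13: prefix='0' (no match yet)
Bit 14: prefix='01' -> emit 'e', reset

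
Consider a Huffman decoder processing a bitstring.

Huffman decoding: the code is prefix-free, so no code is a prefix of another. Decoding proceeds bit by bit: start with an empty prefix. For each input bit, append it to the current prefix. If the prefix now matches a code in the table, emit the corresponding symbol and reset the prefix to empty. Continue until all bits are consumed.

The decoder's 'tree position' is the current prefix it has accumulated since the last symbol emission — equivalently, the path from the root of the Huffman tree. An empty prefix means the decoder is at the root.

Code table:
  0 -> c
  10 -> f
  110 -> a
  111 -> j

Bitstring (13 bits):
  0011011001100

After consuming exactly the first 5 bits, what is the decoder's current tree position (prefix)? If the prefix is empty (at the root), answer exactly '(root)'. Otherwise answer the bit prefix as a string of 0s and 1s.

Bit 0: prefix='0' -> emit 'c', reset
Bit 1: prefix='0' -> emit 'c', reset
Bit 2: prefix='1' (no match yet)
Bit 3: prefix='11' (no match yet)
Bit 4: prefix='110' -> emit 'a', reset

Answer: (root)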